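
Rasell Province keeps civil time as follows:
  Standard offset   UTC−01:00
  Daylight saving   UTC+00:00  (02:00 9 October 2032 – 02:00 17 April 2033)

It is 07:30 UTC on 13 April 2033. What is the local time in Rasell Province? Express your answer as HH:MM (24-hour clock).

07:30

At the standard offset (UTC−01:00), 07:30 UTC − 1h = 06:30 Rasell Province standard time.
Daylight saving runs 9 October 2032 – 17 April 2033; the standard-time date in Rasell Province, 13 April 2033, is inside that window, so Rasell Province is at UTC+00:00.
07:30 UTC + 0h = 07:30 local.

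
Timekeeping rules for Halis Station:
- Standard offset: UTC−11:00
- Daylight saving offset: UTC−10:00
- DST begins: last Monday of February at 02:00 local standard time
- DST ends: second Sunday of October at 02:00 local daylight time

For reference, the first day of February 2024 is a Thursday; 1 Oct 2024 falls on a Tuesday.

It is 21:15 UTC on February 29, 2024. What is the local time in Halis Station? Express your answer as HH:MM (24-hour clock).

11:15

1 February 2024 is a Thursday, so Mondays fall on 5, 12, 19, 26; the last is February 26.
1 October 2024 is a Tuesday, so the first Sunday is October 6 and the second is October 13.
At the standard offset (UTC−11:00), 21:15 UTC − 11h = 10:15 Halis Station standard time.
Daylight saving runs 26 February – 13 October; the standard-time date in Halis Station, February 29, 2024, is inside that window, so Halis Station is at UTC−10:00.
21:15 UTC − 10h = 11:15 local.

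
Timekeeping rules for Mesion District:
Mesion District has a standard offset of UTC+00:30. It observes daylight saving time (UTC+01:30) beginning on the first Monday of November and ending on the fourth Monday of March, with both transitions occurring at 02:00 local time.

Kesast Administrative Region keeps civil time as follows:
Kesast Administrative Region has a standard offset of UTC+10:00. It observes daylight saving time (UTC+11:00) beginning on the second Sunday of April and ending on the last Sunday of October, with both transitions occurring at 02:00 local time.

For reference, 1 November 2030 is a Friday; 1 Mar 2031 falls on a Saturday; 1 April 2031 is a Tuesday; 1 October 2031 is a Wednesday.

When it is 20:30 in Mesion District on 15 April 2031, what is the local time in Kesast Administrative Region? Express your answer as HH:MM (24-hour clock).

1 November 2030 is a Friday, so the first Monday is November 4.
1 March 2031 is a Saturday, so the first Monday is March 3 and the fourth is March 24.
15 April 2031 does not fall between 4 November 2030 and 24 March 2031, so daylight saving is not in effect and Mesion District is at UTC+00:30.
20:30 Mesion District − 0h30m = 20:00 UTC.
1 April 2031 is a Tuesday, so the first Sunday is April 6 and the second is April 13.
1 October 2031 is a Wednesday, so Sundays fall on 5, 12, 19, 26; the last is October 26.
At the standard offset (UTC+10:00), 20:00 UTC + 10h = 06:00 Kesast Administrative Region standard time (rolling into the next day, 16 April 2031).
The standard-time date in Kesast Administrative Region, 16 April 2031, lies within the daylight-saving period (13 April – 26 October), so Kesast Administrative Region is on daylight time, UTC+11:00.
20:00 UTC + 11h = 07:00 Kesast Administrative Region (rolling into the next day, 16 April 2031).

07:00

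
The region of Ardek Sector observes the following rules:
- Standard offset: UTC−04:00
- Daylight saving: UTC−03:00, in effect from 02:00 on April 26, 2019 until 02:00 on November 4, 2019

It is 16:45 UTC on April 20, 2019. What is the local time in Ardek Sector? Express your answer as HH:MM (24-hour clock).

At the standard offset (UTC−04:00), 16:45 UTC − 4h = 12:45 Ardek Sector standard time.
Daylight saving runs 26 April – 4 November; the standard-time date in Ardek Sector, April 20, 2019, is outside that window, so Ardek Sector is on standard time at UTC−04:00.
16:45 UTC − 4h = 12:45 local.

12:45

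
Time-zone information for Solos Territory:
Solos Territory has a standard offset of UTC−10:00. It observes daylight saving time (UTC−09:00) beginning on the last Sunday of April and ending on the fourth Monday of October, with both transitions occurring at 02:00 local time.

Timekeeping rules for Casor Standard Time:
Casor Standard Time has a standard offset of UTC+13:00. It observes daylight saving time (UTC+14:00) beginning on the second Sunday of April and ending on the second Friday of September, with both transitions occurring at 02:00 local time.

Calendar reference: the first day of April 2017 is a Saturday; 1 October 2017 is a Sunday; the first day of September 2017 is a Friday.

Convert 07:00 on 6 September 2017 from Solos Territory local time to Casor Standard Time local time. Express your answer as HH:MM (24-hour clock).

1 April 2017 is a Saturday, so Sundays fall on 2, 9, 16, 23, 30; the last is April 30.
1 October 2017 is a Sunday, so the first Monday is October 2 and the fourth is October 23.
6 September 2017 falls between 30 April and 23 October, so daylight saving is in effect and Solos Territory is at UTC−09:00.
07:00 Solos Territory + 9h = 16:00 UTC.
1 April 2017 is a Saturday, so the first Sunday is April 2 and the second is April 9.
1 September 2017 is a Friday, so the first Friday is September 1 and the second is September 8.
At the standard offset (UTC+13:00), 16:00 UTC + 13h = 05:00 Casor Standard Time standard time (rolling into the next day, 7 September 2017).
The standard-time date in Casor Standard Time, 7 September 2017, lies within the daylight-saving period (9 April – 8 September), so Casor Standard Time is on daylight time, UTC+14:00.
16:00 UTC + 14h = 06:00 Casor Standard Time (rolling into the next day, 7 September 2017).

06:00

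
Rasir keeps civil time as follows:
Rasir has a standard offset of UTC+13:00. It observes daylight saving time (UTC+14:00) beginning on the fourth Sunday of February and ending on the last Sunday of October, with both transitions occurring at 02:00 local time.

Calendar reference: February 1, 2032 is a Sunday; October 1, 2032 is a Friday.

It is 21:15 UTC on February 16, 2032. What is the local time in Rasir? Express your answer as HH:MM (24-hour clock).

10:15

1 February 2032 is a Sunday, so the first Sunday is February 1 and the fourth is February 22.
1 October 2032 is a Friday, so Sundays fall on 3, 10, 17, 24, 31; the last is October 31.
At the standard offset (UTC+13:00), 21:15 UTC + 13h = 10:15 Rasir standard time (rolling into the next day, 17 February 2032).
The standard-time date in Rasir, February 17, 2032, does not fall between 22 February and 31 October, so daylight saving is not in effect and Rasir is at UTC+13:00.
21:15 UTC + 13h = 10:15 local (rolling into the next day, 17 February 2032).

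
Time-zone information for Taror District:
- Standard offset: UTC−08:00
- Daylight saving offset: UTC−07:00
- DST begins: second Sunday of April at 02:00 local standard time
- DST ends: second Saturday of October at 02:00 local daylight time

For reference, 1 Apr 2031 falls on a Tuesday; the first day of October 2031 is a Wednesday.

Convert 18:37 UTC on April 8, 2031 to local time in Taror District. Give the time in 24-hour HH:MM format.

10:37

1 April 2031 is a Tuesday, so the first Sunday is April 6 and the second is April 13.
1 October 2031 is a Wednesday, so the first Saturday is October 4 and the second is October 11.
At the standard offset (UTC−08:00), 18:37 UTC − 8h = 10:37 Taror District standard time.
The standard-time date in Taror District, April 8, 2031, is outside the daylight-saving period (13 April – 11 October), so Taror District is on standard time, UTC−08:00.
18:37 UTC − 8h = 10:37 local.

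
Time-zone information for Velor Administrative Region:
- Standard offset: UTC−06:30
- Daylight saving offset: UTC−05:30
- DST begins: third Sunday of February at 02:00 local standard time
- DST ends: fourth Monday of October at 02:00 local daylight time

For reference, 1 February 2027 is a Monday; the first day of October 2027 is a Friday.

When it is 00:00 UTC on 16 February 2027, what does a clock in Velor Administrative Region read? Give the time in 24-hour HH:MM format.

17:30

1 February 2027 is a Monday, so the first Sunday is February 7 and the third is February 21.
1 October 2027 is a Friday, so the first Monday is October 4 and the fourth is October 25.
At the standard offset (UTC−06:30), 00:00 UTC − 6h30m = 17:30 Velor Administrative Region standard time (rolling into the previous day, 15 February 2027).
The standard-time date in Velor Administrative Region, 15 February 2027, does not fall between 21 February and 25 October, so daylight saving is not in effect and Velor Administrative Region is at UTC−06:30.
00:00 UTC − 6h30m = 17:30 local (rolling into the previous day, 15 February 2027).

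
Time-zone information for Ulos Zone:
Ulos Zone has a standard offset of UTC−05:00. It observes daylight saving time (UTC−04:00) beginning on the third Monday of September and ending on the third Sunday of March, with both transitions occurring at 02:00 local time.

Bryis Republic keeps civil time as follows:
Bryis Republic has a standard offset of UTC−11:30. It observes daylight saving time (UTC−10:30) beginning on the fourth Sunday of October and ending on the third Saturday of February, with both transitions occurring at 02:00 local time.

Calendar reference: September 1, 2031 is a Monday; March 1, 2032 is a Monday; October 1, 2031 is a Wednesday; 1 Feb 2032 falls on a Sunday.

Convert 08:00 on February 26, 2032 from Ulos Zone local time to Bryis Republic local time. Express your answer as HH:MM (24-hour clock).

00:30

1 September 2031 is a Monday, so the first Monday is September 1 and the third is September 15.
1 March 2032 is a Monday, so the first Sunday is March 7 and the third is March 21.
February 26, 2032 falls between 15 September 2031 and 21 March 2032, so daylight saving is in effect and Ulos Zone is at UTC−04:00.
08:00 Ulos Zone + 4h = 12:00 UTC.
1 October 2031 is a Wednesday, so the first Sunday is October 5 and the fourth is October 26.
1 February 2032 is a Sunday, so the first Saturday is February 7 and the third is February 21.
At the standard offset (UTC−11:30), 12:00 UTC − 11h30m = 00:30 Bryis Republic standard time.
Daylight saving runs 26 October 2031 – 21 February 2032; the standard-time date in Bryis Republic, February 26, 2032, is outside that window, so Bryis Republic is on standard time at UTC−11:30.
12:00 UTC − 11h30m = 00:30 Bryis Republic.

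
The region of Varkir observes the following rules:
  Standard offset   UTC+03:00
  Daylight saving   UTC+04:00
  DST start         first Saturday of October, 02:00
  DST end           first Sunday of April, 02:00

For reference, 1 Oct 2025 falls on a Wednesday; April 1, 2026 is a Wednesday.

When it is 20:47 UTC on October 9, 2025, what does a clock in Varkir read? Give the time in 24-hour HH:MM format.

00:47

1 October 2025 is a Wednesday, so the first Saturday is October 4.
1 April 2026 is a Wednesday, so the first Sunday is April 5.
At the standard offset (UTC+03:00), 20:47 UTC + 3h = 23:47 Varkir standard time.
Daylight saving runs 4 October 2025 – 5 April 2026; the standard-time date in Varkir, October 9, 2025, is inside that window, so Varkir is at UTC+04:00.
20:47 UTC + 4h = 00:47 local (rolling into the next day, 10 October 2025).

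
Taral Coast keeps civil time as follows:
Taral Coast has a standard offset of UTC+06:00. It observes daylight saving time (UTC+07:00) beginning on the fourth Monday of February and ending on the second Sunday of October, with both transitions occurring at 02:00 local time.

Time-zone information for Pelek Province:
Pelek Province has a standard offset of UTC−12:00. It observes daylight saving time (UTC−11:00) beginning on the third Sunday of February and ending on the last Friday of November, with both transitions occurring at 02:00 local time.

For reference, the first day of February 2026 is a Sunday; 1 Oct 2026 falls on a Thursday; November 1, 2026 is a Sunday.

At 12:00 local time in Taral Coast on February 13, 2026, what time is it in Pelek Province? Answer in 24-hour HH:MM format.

1 February 2026 is a Sunday, so the first Monday is February 2 and the fourth is February 23.
1 October 2026 is a Thursday, so the first Sunday is October 4 and the second is October 11.
Daylight saving runs 23 February – 11 October; February 13, 2026 is outside that window, so Taral Coast is on standard time at UTC+06:00.
12:00 Taral Coast − 6h = 06:00 UTC.
1 February 2026 is a Sunday, so the first Sunday is February 1 and the third is February 15.
1 November 2026 is a Sunday, so Fridays fall on 6, 13, 20, 27; the last is November 27.
At the standard offset (UTC−12:00), 06:00 UTC − 12h = 18:00 Pelek Province standard time (rolling into the previous day, 12 February 2026).
Daylight saving runs 15 February – 27 November; the standard-time date in Pelek Province, February 12, 2026, is outside that window, so Pelek Province is on standard time at UTC−12:00.
06:00 UTC − 12h = 18:00 Pelek Province (rolling into the previous day, 12 February 2026).

18:00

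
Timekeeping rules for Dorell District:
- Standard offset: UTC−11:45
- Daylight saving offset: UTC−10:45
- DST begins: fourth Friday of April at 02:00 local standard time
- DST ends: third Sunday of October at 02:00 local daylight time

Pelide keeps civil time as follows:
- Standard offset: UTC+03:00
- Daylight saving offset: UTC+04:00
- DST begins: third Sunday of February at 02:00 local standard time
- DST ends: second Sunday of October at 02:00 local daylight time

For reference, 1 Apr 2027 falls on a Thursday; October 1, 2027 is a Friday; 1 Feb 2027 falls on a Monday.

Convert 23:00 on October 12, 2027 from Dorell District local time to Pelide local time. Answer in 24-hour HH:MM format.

1 April 2027 is a Thursday, so the first Friday is April 2 and the fourth is April 23.
1 October 2027 is a Friday, so the first Sunday is October 3 and the third is October 17.
October 12, 2027 falls between 23 April and 17 October, so daylight saving is in effect and Dorell District is at UTC−10:45.
23:00 Dorell District + 10h45m = 09:45 UTC (rolling into the next day, 13 October 2027).
1 February 2027 is a Monday, so the first Sunday is February 7 and the third is February 21.
1 October 2027 is a Friday, so the first Sunday is October 3 and the second is October 10.
At the standard offset (UTC+03:00), 09:45 UTC + 3h = 12:45 Pelide standard time.
Daylight saving runs 21 February – 10 October; the standard-time date in Pelide, October 13, 2027, is outside that window, so Pelide is on standard time at UTC+03:00.
09:45 UTC + 3h = 12:45 Pelide.

12:45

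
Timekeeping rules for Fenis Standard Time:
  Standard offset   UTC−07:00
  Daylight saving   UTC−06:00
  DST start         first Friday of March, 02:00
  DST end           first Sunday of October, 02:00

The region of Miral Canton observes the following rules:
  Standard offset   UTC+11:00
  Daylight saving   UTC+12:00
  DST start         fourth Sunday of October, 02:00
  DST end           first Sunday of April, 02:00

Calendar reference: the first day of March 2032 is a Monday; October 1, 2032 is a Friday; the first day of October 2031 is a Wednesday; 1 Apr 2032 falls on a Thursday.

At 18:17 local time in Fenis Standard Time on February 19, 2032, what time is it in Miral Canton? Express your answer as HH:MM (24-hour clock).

1 March 2032 is a Monday, so the first Friday is March 5.
1 October 2032 is a Friday, so the first Sunday is October 3.
Daylight saving runs 5 March – 3 October; February 19, 2032 is outside that window, so Fenis Standard Time is on standard time at UTC−07:00.
18:17 Fenis Standard Time + 7h = 01:17 UTC (rolling into the next day, 20 February 2032).
1 October 2031 is a Wednesday, so the first Sunday is October 5 and the fourth is October 26.
1 April 2032 is a Thursday, so the first Sunday is April 4.
At the standard offset (UTC+11:00), 01:17 UTC + 11h = 12:17 Miral Canton standard time.
The standard-time date in Miral Canton, February 20, 2032, falls between 26 October 2031 and 4 April 2032, so daylight saving is in effect and Miral Canton is at UTC+12:00.
01:17 UTC + 12h = 13:17 Miral Canton.

13:17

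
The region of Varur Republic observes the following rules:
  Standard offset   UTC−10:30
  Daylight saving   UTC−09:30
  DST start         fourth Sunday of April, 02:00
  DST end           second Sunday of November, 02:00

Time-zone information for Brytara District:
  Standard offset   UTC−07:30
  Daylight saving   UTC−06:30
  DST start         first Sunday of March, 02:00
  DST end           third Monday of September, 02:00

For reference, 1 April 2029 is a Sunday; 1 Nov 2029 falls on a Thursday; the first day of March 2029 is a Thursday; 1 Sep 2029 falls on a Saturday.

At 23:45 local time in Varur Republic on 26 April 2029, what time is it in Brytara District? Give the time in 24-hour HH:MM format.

02:45

1 April 2029 is a Sunday, so the first Sunday is April 1 and the fourth is April 22.
1 November 2029 is a Thursday, so the first Sunday is November 4 and the second is November 11.
Daylight saving runs 22 April – 11 November; 26 April 2029 is inside that window, so Varur Republic is at UTC−09:30.
23:45 Varur Republic + 9h30m = 09:15 UTC (rolling into the next day, 27 April 2029).
1 March 2029 is a Thursday, so the first Sunday is March 4.
1 September 2029 is a Saturday, so the first Monday is September 3 and the third is September 17.
At the standard offset (UTC−07:30), 09:15 UTC − 7h30m = 01:45 Brytara District standard time.
The standard-time date in Brytara District, 27 April 2029, falls between 4 March and 17 September, so daylight saving is in effect and Brytara District is at UTC−06:30.
09:15 UTC − 6h30m = 02:45 Brytara District.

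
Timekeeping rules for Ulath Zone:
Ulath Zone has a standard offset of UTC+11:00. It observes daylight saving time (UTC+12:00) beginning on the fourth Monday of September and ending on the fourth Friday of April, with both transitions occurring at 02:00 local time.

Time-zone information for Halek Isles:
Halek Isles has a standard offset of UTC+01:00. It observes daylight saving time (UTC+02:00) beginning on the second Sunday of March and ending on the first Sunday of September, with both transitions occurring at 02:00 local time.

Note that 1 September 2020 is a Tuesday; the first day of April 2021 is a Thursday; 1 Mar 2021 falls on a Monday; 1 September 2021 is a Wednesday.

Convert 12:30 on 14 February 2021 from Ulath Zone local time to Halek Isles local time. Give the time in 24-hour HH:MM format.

1 September 2020 is a Tuesday, so the first Monday is September 7 and the fourth is September 28.
1 April 2021 is a Thursday, so the first Friday is April 2 and the fourth is April 23.
14 February 2021 lies within the daylight-saving period (28 September 2020 – 23 April 2021), so Ulath Zone is on daylight time, UTC+12:00.
12:30 Ulath Zone − 12h = 00:30 UTC.
1 March 2021 is a Monday, so the first Sunday is March 7 and the second is March 14.
1 September 2021 is a Wednesday, so the first Sunday is September 5.
At the standard offset (UTC+01:00), 00:30 UTC + 1h = 01:30 Halek Isles standard time.
Daylight saving runs 14 March – 5 September; the standard-time date in Halek Isles, 14 February 2021, is outside that window, so Halek Isles is on standard time at UTC+01:00.
00:30 UTC + 1h = 01:30 Halek Isles.

01:30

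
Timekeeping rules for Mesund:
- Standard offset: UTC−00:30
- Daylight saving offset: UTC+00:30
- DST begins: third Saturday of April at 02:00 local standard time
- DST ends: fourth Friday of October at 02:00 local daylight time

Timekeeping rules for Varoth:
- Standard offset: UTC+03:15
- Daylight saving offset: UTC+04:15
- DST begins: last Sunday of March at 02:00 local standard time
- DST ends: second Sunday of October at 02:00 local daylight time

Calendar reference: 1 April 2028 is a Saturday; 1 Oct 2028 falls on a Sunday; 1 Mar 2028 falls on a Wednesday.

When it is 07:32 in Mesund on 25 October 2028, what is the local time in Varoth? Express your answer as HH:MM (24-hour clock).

10:17

1 April 2028 is a Saturday, so the first Saturday is April 1 and the third is April 15.
1 October 2028 is a Sunday, so the first Friday is October 6 and the fourth is October 27.
25 October 2028 falls between 15 April and 27 October, so daylight saving is in effect and Mesund is at UTC+00:30.
07:32 Mesund − 0h30m = 07:02 UTC.
1 March 2028 is a Wednesday, so Sundays fall on 5, 12, 19, 26; the last is March 26.
1 October 2028 is a Sunday, so the first Sunday is October 1 and the second is October 8.
At the standard offset (UTC+03:15), 07:02 UTC + 3h15m = 10:17 Varoth standard time.
The standard-time date in Varoth, 25 October 2028, does not fall between 26 March and 8 October, so daylight saving is not in effect and Varoth is at UTC+03:15.
07:02 UTC + 3h15m = 10:17 Varoth.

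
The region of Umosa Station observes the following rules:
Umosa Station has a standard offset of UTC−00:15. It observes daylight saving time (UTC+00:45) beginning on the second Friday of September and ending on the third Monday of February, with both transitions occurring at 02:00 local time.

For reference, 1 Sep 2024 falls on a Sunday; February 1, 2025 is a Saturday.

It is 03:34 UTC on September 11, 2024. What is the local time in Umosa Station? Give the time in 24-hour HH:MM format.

03:19

1 September 2024 is a Sunday, so the first Friday is September 6 and the second is September 13.
1 February 2025 is a Saturday, so the first Monday is February 3 and the third is February 17.
At the standard offset (UTC−00:15), 03:34 UTC − 0h15m = 03:19 Umosa Station standard time.
The standard-time date in Umosa Station, September 11, 2024, does not fall between 13 September 2024 and 17 February 2025, so daylight saving is not in effect and Umosa Station is at UTC−00:15.
03:34 UTC − 0h15m = 03:19 local.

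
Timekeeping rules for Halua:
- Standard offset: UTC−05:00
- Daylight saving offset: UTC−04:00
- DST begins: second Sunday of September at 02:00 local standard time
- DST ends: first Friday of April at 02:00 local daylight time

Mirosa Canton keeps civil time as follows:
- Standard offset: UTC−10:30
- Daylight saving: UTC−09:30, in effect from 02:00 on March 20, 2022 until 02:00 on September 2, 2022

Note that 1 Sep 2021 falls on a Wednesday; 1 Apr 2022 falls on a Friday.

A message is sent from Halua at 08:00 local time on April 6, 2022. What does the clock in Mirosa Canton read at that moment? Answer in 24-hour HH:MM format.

1 September 2021 is a Wednesday, so the first Sunday is September 5 and the second is September 12.
1 April 2022 is a Friday, so the first Friday is April 1.
Daylight saving runs 12 September 2021 – 1 April 2022; April 6, 2022 is outside that window, so Halua is on standard time at UTC−05:00.
08:00 Halua + 5h = 13:00 UTC.
At the standard offset (UTC−10:30), 13:00 UTC − 10h30m = 02:30 Mirosa Canton standard time.
The standard-time date in Mirosa Canton, April 6, 2022, falls between 20 March and 2 September, so daylight saving is in effect and Mirosa Canton is at UTC−09:30.
13:00 UTC − 9h30m = 03:30 Mirosa Canton.

03:30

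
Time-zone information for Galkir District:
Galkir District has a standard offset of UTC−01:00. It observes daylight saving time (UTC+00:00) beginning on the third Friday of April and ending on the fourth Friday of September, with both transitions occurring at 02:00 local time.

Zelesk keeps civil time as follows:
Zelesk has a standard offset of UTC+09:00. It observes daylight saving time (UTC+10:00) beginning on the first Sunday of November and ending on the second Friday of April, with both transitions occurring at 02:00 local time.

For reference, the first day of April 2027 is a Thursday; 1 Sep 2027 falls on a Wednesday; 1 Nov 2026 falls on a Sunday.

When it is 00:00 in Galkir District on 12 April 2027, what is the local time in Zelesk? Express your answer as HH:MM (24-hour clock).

10:00

1 April 2027 is a Thursday, so the first Friday is April 2 and the third is April 16.
1 September 2027 is a Wednesday, so the first Friday is September 3 and the fourth is September 24.
12 April 2027 does not fall between 16 April and 24 September, so daylight saving is not in effect and Galkir District is at UTC−01:00.
00:00 Galkir District + 1h = 01:00 UTC.
1 November 2026 is a Sunday, so the first Sunday is November 1.
1 April 2027 is a Thursday, so the first Friday is April 2 and the second is April 9.
At the standard offset (UTC+09:00), 01:00 UTC + 9h = 10:00 Zelesk standard time.
Daylight saving runs 1 November 2026 – 9 April 2027; the standard-time date in Zelesk, 12 April 2027, is outside that window, so Zelesk is on standard time at UTC+09:00.
01:00 UTC + 9h = 10:00 Zelesk.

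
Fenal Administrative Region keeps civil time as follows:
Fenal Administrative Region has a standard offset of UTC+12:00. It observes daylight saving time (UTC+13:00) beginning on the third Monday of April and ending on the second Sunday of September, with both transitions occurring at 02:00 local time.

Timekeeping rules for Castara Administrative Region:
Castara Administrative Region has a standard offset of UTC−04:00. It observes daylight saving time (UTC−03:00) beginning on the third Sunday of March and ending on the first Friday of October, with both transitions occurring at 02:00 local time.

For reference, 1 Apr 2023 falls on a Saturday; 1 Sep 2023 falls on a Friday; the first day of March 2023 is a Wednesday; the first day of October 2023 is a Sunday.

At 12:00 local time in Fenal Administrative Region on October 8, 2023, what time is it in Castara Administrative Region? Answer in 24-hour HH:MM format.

1 April 2023 is a Saturday, so the first Monday is April 3 and the third is April 17.
1 September 2023 is a Friday, so the first Sunday is September 3 and the second is September 10.
October 8, 2023 does not fall between 17 April and 10 September, so daylight saving is not in effect and Fenal Administrative Region is at UTC+12:00.
12:00 Fenal Administrative Region − 12h = 00:00 UTC.
1 March 2023 is a Wednesday, so the first Sunday is March 5 and the third is March 19.
1 October 2023 is a Sunday, so the first Friday is October 6.
At the standard offset (UTC−04:00), 00:00 UTC − 4h = 20:00 Castara Administrative Region standard time (rolling into the previous day, 7 October 2023).
The standard-time date in Castara Administrative Region, October 7, 2023, is outside the daylight-saving period (19 March – 6 October), so Castara Administrative Region is on standard time, UTC−04:00.
00:00 UTC − 4h = 20:00 Castara Administrative Region (rolling into the previous day, 7 October 2023).

20:00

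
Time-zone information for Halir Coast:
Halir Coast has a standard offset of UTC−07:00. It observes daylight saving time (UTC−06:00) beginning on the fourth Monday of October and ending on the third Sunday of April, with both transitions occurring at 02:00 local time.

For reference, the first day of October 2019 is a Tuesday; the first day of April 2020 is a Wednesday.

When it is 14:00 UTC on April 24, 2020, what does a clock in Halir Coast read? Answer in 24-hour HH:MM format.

07:00

1 October 2019 is a Tuesday, so the first Monday is October 7 and the fourth is October 28.
1 April 2020 is a Wednesday, so the first Sunday is April 5 and the third is April 19.
At the standard offset (UTC−07:00), 14:00 UTC − 7h = 07:00 Halir Coast standard time.
The standard-time date in Halir Coast, April 24, 2020, does not fall between 28 October 2019 and 19 April 2020, so daylight saving is not in effect and Halir Coast is at UTC−07:00.
14:00 UTC − 7h = 07:00 local.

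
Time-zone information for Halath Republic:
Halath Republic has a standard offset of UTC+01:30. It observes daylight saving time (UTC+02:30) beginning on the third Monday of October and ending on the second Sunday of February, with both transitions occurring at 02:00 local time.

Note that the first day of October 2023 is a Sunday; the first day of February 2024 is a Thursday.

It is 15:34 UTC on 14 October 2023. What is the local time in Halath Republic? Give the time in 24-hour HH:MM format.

1 October 2023 is a Sunday, so the first Monday is October 2 and the third is October 16.
1 February 2024 is a Thursday, so the first Sunday is February 4 and the second is February 11.
At the standard offset (UTC+01:30), 15:34 UTC + 1h30m = 17:04 Halath Republic standard time.
Daylight saving runs 16 October 2023 – 11 February 2024; the standard-time date in Halath Republic, 14 October 2023, is outside that window, so Halath Republic is on standard time at UTC+01:30.
15:34 UTC + 1h30m = 17:04 local.

17:04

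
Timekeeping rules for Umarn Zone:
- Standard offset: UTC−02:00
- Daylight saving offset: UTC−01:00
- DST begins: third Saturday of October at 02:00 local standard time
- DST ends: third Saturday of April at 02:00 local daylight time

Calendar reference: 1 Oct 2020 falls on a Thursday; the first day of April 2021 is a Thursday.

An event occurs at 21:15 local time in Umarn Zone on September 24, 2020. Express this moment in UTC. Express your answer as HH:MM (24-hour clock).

23:15

1 October 2020 is a Thursday, so the first Saturday is October 3 and the third is October 17.
1 April 2021 is a Thursday, so the first Saturday is April 3 and the third is April 17.
September 24, 2020 is outside the daylight-saving period (17 October 2020 – 17 April 2021), so Umarn Zone is on standard time, UTC−02:00.
21:15 local + 2h = 23:15 UTC.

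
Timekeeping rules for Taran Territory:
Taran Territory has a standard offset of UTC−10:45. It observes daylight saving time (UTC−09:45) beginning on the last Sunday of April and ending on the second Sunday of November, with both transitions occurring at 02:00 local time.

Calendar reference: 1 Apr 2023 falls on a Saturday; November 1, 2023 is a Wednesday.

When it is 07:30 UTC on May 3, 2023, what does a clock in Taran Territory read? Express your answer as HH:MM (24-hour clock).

21:45

1 April 2023 is a Saturday, so Sundays fall on 2, 9, 16, 23, 30; the last is April 30.
1 November 2023 is a Wednesday, so the first Sunday is November 5 and the second is November 12.
At the standard offset (UTC−10:45), 07:30 UTC − 10h45m = 20:45 Taran Territory standard time (rolling into the previous day, 2 May 2023).
Daylight saving runs 30 April – 12 November; the standard-time date in Taran Territory, May 2, 2023, is inside that window, so Taran Territory is at UTC−09:45.
07:30 UTC − 9h45m = 21:45 local (rolling into the previous day, 2 May 2023).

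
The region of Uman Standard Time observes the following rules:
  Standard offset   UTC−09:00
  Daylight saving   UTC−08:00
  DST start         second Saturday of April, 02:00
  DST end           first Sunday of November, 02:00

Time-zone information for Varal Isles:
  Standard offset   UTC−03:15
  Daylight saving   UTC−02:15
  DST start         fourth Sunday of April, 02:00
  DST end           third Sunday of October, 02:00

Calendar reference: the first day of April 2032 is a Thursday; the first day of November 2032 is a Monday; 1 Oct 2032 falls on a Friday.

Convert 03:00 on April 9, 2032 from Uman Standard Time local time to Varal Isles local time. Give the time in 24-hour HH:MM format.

1 April 2032 is a Thursday, so the first Saturday is April 3 and the second is April 10.
1 November 2032 is a Monday, so the first Sunday is November 7.
Daylight saving runs 10 April – 7 November; April 9, 2032 is outside that window, so Uman Standard Time is on standard time at UTC−09:00.
03:00 Uman Standard Time + 9h = 12:00 UTC.
1 April 2032 is a Thursday, so the first Sunday is April 4 and the fourth is April 25.
1 October 2032 is a Friday, so the first Sunday is October 3 and the third is October 17.
At the standard offset (UTC−03:15), 12:00 UTC − 3h15m = 08:45 Varal Isles standard time.
The standard-time date in Varal Isles, April 9, 2032, does not fall between 25 April and 17 October, so daylight saving is not in effect and Varal Isles is at UTC−03:15.
12:00 UTC − 3h15m = 08:45 Varal Isles.

08:45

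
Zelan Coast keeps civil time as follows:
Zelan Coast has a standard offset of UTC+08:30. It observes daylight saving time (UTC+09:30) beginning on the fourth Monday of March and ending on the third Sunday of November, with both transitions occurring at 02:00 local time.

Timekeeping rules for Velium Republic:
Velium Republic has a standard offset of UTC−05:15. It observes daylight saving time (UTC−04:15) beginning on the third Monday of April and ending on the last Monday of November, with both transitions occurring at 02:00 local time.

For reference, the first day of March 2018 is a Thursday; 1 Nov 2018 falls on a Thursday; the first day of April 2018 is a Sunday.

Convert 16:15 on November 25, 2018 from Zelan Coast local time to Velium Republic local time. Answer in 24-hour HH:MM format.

03:30

1 March 2018 is a Thursday, so the first Monday is March 5 and the fourth is March 26.
1 November 2018 is a Thursday, so the first Sunday is November 4 and the third is November 18.
November 25, 2018 is outside the daylight-saving period (26 March – 18 November), so Zelan Coast is on standard time, UTC+08:30.
16:15 Zelan Coast − 8h30m = 07:45 UTC.
1 April 2018 is a Sunday, so the first Monday is April 2 and the third is April 16.
1 November 2018 is a Thursday, so Mondays fall on 5, 12, 19, 26; the last is November 26.
At the standard offset (UTC−05:15), 07:45 UTC − 5h15m = 02:30 Velium Republic standard time.
The standard-time date in Velium Republic, November 25, 2018, lies within the daylight-saving period (16 April – 26 November), so Velium Republic is on daylight time, UTC−04:15.
07:45 UTC − 4h15m = 03:30 Velium Republic.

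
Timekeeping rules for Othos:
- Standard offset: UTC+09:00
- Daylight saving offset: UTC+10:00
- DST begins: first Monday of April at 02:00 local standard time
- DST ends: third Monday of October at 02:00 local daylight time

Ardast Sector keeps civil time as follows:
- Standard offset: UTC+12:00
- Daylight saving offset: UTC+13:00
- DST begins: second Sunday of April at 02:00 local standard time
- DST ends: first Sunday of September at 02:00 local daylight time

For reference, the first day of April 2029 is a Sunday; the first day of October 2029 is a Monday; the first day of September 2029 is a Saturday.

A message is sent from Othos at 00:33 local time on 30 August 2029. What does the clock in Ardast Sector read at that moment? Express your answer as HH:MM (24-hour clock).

1 April 2029 is a Sunday, so the first Monday is April 2.
1 October 2029 is a Monday, so the first Monday is October 1 and the third is October 15.
30 August 2029 falls between 2 April and 15 October, so daylight saving is in effect and Othos is at UTC+10:00.
00:33 Othos − 10h = 14:33 UTC (rolling into the previous day, 29 August 2029).
1 April 2029 is a Sunday, so the first Sunday is April 1 and the second is April 8.
1 September 2029 is a Saturday, so the first Sunday is September 2.
At the standard offset (UTC+12:00), 14:33 UTC + 12h = 02:33 Ardast Sector standard time (rolling into the next day, 30 August 2029).
The standard-time date in Ardast Sector, 30 August 2029, falls between 8 April and 2 September, so daylight saving is in effect and Ardast Sector is at UTC+13:00.
14:33 UTC + 13h = 03:33 Ardast Sector (rolling into the next day, 30 August 2029).

03:33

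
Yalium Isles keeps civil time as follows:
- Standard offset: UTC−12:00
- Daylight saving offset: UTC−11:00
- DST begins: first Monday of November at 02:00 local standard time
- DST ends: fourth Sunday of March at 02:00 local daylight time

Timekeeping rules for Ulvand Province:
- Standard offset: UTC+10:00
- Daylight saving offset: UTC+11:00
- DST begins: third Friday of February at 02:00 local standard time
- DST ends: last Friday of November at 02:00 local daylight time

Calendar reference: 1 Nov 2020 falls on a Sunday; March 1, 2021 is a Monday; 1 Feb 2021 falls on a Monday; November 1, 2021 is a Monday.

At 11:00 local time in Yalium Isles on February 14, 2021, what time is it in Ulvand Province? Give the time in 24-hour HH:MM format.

08:00

1 November 2020 is a Sunday, so the first Monday is November 2.
1 March 2021 is a Monday, so the first Sunday is March 7 and the fourth is March 28.
February 14, 2021 lies within the daylight-saving period (2 November 2020 – 28 March 2021), so Yalium Isles is on daylight time, UTC−11:00.
11:00 Yalium Isles + 11h = 22:00 UTC.
1 February 2021 is a Monday, so the first Friday is February 5 and the third is February 19.
1 November 2021 is a Monday, so Fridays fall on 5, 12, 19, 26; the last is November 26.
At the standard offset (UTC+10:00), 22:00 UTC + 10h = 08:00 Ulvand Province standard time (rolling into the next day, 15 February 2021).
Daylight saving runs 19 February – 26 November; the standard-time date in Ulvand Province, February 15, 2021, is outside that window, so Ulvand Province is on standard time at UTC+10:00.
22:00 UTC + 10h = 08:00 Ulvand Province (rolling into the next day, 15 February 2021).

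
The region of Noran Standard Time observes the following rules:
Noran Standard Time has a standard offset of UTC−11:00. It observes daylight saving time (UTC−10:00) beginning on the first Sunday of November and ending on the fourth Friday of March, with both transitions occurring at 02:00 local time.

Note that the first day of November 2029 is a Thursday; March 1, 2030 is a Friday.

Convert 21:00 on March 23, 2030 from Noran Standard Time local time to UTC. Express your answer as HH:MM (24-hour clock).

1 November 2029 is a Thursday, so the first Sunday is November 4.
1 March 2030 is a Friday, so the first Friday is March 1 and the fourth is March 22.
March 23, 2030 is outside the daylight-saving period (4 November 2029 – 22 March 2030), so Noran Standard Time is on standard time, UTC−11:00.
21:00 local + 11h = 08:00 UTC (rolling into the next day, 24 March 2030).

08:00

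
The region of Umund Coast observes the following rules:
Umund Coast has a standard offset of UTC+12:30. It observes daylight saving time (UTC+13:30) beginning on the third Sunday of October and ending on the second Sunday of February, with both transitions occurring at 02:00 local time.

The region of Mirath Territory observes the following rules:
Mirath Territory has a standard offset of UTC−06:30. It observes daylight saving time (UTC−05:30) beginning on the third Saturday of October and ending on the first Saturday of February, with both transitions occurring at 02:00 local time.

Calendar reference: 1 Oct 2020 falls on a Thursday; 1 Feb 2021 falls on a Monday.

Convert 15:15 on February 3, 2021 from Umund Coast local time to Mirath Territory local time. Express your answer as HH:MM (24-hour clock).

20:15

1 October 2020 is a Thursday, so the first Sunday is October 4 and the third is October 18.
1 February 2021 is a Monday, so the first Sunday is February 7 and the second is February 14.
February 3, 2021 falls between 18 October 2020 and 14 February 2021, so daylight saving is in effect and Umund Coast is at UTC+13:30.
15:15 Umund Coast − 13h30m = 01:45 UTC.
1 October 2020 is a Thursday, so the first Saturday is October 3 and the third is October 17.
1 February 2021 is a Monday, so the first Saturday is February 6.
At the standard offset (UTC−06:30), 01:45 UTC − 6h30m = 19:15 Mirath Territory standard time (rolling into the previous day, 2 February 2021).
The standard-time date in Mirath Territory, February 2, 2021, lies within the daylight-saving period (17 October 2020 – 6 February 2021), so Mirath Territory is on daylight time, UTC−05:30.
01:45 UTC − 5h30m = 20:15 Mirath Territory (rolling into the previous day, 2 February 2021).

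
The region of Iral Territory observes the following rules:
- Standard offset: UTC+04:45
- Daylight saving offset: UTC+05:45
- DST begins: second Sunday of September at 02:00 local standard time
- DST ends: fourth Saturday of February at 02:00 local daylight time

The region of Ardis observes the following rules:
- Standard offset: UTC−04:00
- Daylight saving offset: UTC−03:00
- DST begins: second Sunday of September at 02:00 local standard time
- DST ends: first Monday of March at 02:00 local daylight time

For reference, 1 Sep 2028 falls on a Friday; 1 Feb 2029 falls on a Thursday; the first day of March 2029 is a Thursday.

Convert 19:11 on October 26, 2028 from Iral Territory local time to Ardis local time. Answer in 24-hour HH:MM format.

10:26

1 September 2028 is a Friday, so the first Sunday is September 3 and the second is September 10.
1 February 2029 is a Thursday, so the first Saturday is February 3 and the fourth is February 24.
Daylight saving runs 10 September 2028 – 24 February 2029; October 26, 2028 is inside that window, so Iral Territory is at UTC+05:45.
19:11 Iral Territory − 5h45m = 13:26 UTC.
1 September 2028 is a Friday, so the first Sunday is September 3 and the second is September 10.
1 March 2029 is a Thursday, so the first Monday is March 5.
At the standard offset (UTC−04:00), 13:26 UTC − 4h = 09:26 Ardis standard time.
The standard-time date in Ardis, October 26, 2028, falls between 10 September 2028 and 5 March 2029, so daylight saving is in effect and Ardis is at UTC−03:00.
13:26 UTC − 3h = 10:26 Ardis.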